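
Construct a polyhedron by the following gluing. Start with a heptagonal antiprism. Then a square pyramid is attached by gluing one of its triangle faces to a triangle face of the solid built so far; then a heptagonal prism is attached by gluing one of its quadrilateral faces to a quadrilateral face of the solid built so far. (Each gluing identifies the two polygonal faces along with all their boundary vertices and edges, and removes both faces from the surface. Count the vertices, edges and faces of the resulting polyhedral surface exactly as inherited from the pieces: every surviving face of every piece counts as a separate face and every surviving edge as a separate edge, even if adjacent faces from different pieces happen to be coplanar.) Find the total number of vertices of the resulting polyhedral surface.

A heptagonal antiprism: V=14, E=28, F=16.
Attach a square pyramid (V=5, E=8, F=5) along a 3-gon: merge 3 vertices and 3 edges, delete both glued faces → V=16, E=33, F=19.
Attach a heptagonal prism (V=14, E=21, F=9) along a 4-gon: merge 4 vertices and 4 edges, delete both glued faces → V=26, E=50, F=26.
Check: V − E + F = 26 − 50 + 26 = 2.

26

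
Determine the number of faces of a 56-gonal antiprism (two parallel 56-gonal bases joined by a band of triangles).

An antiprism on an n-gon has two n-gon caps and 2n triangles: V = 2·56 = 112, E = 4·56 = 224, F = 2·56 + 2 = 114.

114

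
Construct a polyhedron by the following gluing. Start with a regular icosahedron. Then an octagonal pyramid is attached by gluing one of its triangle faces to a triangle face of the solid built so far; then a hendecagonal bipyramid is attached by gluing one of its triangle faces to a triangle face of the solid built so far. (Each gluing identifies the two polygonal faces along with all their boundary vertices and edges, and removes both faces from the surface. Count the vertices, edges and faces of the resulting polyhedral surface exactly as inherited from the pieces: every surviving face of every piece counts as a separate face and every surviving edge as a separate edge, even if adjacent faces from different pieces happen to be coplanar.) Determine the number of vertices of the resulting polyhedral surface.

A regular icosahedron: V=12, E=30, F=20.
Attach an octagonal pyramid (V=9, E=16, F=9) along a 3-gon: merge 3 vertices and 3 edges, delete both glued faces → V=18, E=43, F=27.
Attach a hendecagonal bipyramid (V=13, E=33, F=22) along a 3-gon: merge 3 vertices and 3 edges, delete both glued faces → V=28, E=73, F=47.
Check: V − E + F = 28 − 73 + 47 = 2.

28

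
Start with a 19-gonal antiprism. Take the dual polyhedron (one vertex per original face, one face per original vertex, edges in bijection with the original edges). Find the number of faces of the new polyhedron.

38

The base solid has V = 38, E = 76, F = 40.
The dual swaps V and F and preserves E: V′ = F = 40, E′ = E = 76, F′ = V = 38.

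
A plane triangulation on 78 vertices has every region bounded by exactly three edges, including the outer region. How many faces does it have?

152

In a plane triangulation 3F = 2E and V − E + F = 2, so F = 2V − 4 = 2·78 − 4 = 152.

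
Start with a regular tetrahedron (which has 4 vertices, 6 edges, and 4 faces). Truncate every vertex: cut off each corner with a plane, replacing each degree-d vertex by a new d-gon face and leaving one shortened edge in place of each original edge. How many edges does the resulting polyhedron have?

18

Truncation replaces each original edge-end by a new vertex, so V′ = 2E = 12.
Each original edge survives, and each old vertex of degree d contributes d new edges; summing degrees gives Σd = 2E, so E′ = E + 2E = 3E = 18.
Each original face survives and each original vertex becomes one new face: F′ = F + V = 8.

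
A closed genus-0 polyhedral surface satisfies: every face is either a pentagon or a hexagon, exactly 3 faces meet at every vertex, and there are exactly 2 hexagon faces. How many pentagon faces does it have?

Let x be the number of pentagons; then F = 2 + x.
Edge–face incidences: 2E = 6·2 + 5·x = 12 + 5x.
Every vertex has degree 3, so 3V = 2E.
Euler: V − E + F = 2 ⇒ (2E)/3 − E + (2 + x) = 2.
Multiply by 6: 2·(2E) − 3·(2E) + 6·(2 + x) = 12, i.e. 12 + 6x − (12 + 5x) = 12.
Collecting terms: x = 12.
Then 2E = 12 + 5·12 = 72, so E = 36, V = 2E/3 = 24, F = 2 + 12 = 14.

12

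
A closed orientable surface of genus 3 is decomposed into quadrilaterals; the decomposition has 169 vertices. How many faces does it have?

χ = 2 − 2·3 = -4, and every face is a square so 4F = 2E.
V − E + F = -4 with E = 4F/2 gives 169 − (4/2 − 1)·F = -4, so F = 173 and E = 346.

173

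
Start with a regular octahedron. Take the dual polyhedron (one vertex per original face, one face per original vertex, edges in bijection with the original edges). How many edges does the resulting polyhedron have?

12

The base solid has V = 6, E = 12, F = 8.
The dual swaps V and F and preserves E: V′ = F = 8, E′ = E = 12, F′ = V = 6.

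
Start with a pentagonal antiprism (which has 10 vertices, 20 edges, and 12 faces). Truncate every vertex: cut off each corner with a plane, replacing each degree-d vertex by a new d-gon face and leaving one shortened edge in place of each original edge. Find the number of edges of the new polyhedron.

Truncation replaces each original edge-end by a new vertex, so V′ = 2E = 40.
Each original edge survives, and each old vertex of degree d contributes d new edges; summing degrees gives Σd = 2E, so E′ = E + 2E = 3E = 60.
Each original face survives and each original vertex becomes one new face: F′ = F + V = 22.

60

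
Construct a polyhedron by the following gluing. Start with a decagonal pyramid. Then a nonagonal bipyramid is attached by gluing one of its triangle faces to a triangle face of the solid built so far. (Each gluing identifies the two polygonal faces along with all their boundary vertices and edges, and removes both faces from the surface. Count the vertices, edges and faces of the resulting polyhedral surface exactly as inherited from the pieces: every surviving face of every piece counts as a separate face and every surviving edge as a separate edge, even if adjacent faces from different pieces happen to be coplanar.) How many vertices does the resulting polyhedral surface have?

A decagonal pyramid: V=11, E=20, F=11.
Attach a nonagonal bipyramid (V=11, E=27, F=18) along a 3-gon: merge 3 vertices and 3 edges, delete both glued faces → V=19, E=44, F=27.
Check: V − E + F = 19 − 44 + 27 = 2.

19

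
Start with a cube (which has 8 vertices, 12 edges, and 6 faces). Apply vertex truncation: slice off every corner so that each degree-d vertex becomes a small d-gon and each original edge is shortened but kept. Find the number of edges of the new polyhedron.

Truncation replaces each original edge-end by a new vertex, so V′ = 2E = 24.
Each original edge survives, and each old vertex of degree d contributes d new edges; summing degrees gives Σd = 2E, so E′ = E + 2E = 3E = 36.
Each original face survives and each original vertex becomes one new face: F′ = F + V = 14.

36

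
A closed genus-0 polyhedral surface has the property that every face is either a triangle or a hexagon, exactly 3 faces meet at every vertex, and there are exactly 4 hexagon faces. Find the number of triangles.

4

Let x be the number of triangles; then F = 4 + x.
Edge–face incidences: 2E = 6·4 + 3·x = 24 + 3x.
Every vertex has degree 3, so 3V = 2E.
Euler: V − E + F = 2 ⇒ (2E)/3 − E + (4 + x) = 2.
Multiply by 6: 2·(2E) − 3·(2E) + 6·(4 + x) = 12, i.e. 24 + 6x − (24 + 3x) = 12.
Collecting terms: 3x = 12, so x = 4.
Then 2E = 24 + 3·4 = 36, so E = 18, V = 2E/3 = 12, F = 4 + 4 = 8.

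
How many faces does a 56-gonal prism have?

A prism on an n-gon has two n-gon bases and n rectangular sides: V = 2·56 = 112, E = 3·56 = 168, F = 56 + 2 = 58.
Check: V − E + F = 112 − 168 + 58 = 2.

58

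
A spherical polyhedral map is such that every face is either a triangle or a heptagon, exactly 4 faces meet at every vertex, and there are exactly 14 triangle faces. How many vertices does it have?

Let x be the number of heptagons; then F = 14 + x.
Edge–face incidences: 2E = 3·14 + 7·x = 42 + 7x.
Every vertex has degree 4, so 4V = 2E.
Euler: V − E + F = 2 ⇒ (2E)/4 − E + (14 + x) = 2.
Multiply by 8: 2·(2E) − 4·(2E) + 8·(14 + x) = 16, i.e. 112 + 8x − 2·(42 + 7x) = 16.
Collecting terms: −6x + 28 = 16, so −6x = −12, so x = 2.
Then 2E = 42 + 7·2 = 56, so E = 28, V = 2E/4 = 14, F = 14 + 2 = 16.

14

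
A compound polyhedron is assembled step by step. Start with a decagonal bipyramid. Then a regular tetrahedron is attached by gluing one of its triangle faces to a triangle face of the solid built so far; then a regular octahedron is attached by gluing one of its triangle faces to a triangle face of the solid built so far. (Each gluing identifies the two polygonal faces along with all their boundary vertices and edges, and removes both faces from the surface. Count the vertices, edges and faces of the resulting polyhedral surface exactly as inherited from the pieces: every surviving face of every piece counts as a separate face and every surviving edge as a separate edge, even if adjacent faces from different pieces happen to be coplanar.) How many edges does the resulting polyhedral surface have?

42

A decagonal bipyramid: V=12, E=30, F=20.
Attach a regular tetrahedron (V=4, E=6, F=4) along a 3-gon: merge 3 vertices and 3 edges, delete both glued faces → V=13, E=33, F=22.
Attach a regular octahedron (V=6, E=12, F=8) along a 3-gon: merge 3 vertices and 3 edges, delete both glued faces → V=16, E=42, F=28.
Check: V − E + F = 16 − 42 + 28 = 2.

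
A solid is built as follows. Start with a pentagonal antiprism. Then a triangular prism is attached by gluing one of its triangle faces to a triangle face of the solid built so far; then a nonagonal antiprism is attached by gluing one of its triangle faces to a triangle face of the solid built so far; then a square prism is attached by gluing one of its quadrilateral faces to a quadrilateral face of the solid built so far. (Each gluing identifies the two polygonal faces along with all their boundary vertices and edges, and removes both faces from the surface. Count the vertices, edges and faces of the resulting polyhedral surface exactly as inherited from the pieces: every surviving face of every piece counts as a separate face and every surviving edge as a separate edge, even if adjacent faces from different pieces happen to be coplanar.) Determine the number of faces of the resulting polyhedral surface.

A pentagonal antiprism: V=10, E=20, F=12.
Attach a triangular prism (V=6, E=9, F=5) along a 3-gon: merge 3 vertices and 3 edges, delete both glued faces → V=13, E=26, F=15.
Attach a nonagonal antiprism (V=18, E=36, F=20) along a 3-gon: merge 3 vertices and 3 edges, delete both glued faces → V=28, E=59, F=33.
Attach a square prism (V=8, E=12, F=6) along a 4-gon: merge 4 vertices and 4 edges, delete both glued faces → V=32, E=67, F=37.
Check: V − E + F = 32 − 67 + 37 = 2.

37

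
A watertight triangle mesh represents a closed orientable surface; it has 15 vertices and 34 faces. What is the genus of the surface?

2

Every face is a triangle, so 2E = 3·34 = 102, giving E = 51.
χ = V − E + F = 15 − 51 + 34 = -2.
For a closed orientable surface χ = 2 − 2g, so g = (2 − (-2))/2 = 2.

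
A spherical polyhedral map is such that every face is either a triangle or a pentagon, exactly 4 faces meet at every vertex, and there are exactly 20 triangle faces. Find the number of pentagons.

Let x be the number of pentagons; then F = 20 + x.
Edge–face incidences: 2E = 3·20 + 5·x = 60 + 5x.
Every vertex has degree 4, so 4V = 2E.
Euler: V − E + F = 2 ⇒ (2E)/4 − E + (20 + x) = 2.
Multiply by 8: 2·(2E) − 4·(2E) + 8·(20 + x) = 16, i.e. 160 + 8x − 2·(60 + 5x) = 16.
Collecting terms: −2x + 40 = 16, so −2x = −24, so x = 12.
Then 2E = 60 + 5·12 = 120, so E = 60, V = 2E/4 = 30, F = 20 + 12 = 32.

12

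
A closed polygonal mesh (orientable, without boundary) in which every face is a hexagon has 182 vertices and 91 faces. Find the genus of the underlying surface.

1

Every face is a hexagon, so 2E = 6·91 = 546, giving E = 273.
χ = V − E + F = 182 − 273 + 91 = 0.
For a closed orientable surface χ = 2 − 2g, so g = (2 − (0))/2 = 1.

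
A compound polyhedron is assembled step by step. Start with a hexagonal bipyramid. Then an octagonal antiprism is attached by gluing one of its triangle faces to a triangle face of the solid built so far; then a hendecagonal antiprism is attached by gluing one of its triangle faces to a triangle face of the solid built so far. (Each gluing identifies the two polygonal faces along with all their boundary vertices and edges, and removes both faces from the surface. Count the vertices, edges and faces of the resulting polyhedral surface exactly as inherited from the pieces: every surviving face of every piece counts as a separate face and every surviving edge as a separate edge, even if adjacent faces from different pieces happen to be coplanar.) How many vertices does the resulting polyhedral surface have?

40

A hexagonal bipyramid: V=8, E=18, F=12.
Attach an octagonal antiprism (V=16, E=32, F=18) along a 3-gon: merge 3 vertices and 3 edges, delete both glued faces → V=21, E=47, F=28.
Attach a hendecagonal antiprism (V=22, E=44, F=24) along a 3-gon: merge 3 vertices and 3 edges, delete both glued faces → V=40, E=88, F=50.
Check: V − E + F = 40 − 88 + 50 = 2.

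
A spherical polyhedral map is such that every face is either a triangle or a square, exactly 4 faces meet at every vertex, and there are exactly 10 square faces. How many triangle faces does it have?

Let x be the number of triangles; then F = 10 + x.
Edge–face incidences: 2E = 4·10 + 3·x = 40 + 3x.
Every vertex has degree 4, so 4V = 2E.
Euler: V − E + F = 2 ⇒ (2E)/4 − E + (10 + x) = 2.
Multiply by 8: 2·(2E) − 4·(2E) + 8·(10 + x) = 16, i.e. 80 + 8x − 2·(40 + 3x) = 16.
Collecting terms: 2x = 16, so x = 8.
Then 2E = 40 + 3·8 = 64, so E = 32, V = 2E/4 = 16, F = 10 + 8 = 18.

8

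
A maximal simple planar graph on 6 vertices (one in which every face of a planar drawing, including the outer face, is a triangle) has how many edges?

12

In a plane triangulation 3F = 2E and V − E + F = 2, so E = 3V − 6 = 3·6 − 6 = 12.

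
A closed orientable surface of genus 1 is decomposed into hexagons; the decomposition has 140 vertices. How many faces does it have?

70

χ = 2 − 2·1 = 0, and every face is a hexagon so 6F = 2E.
V − E + F = 0 with E = 6F/2 gives 140 − (6/2 − 1)·F = 0, so F = 70 and E = 210.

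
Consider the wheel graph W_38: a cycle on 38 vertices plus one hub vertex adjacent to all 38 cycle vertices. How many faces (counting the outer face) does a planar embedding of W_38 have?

39

W_38 has V = 38 + 1 = 39 vertices and E = 2·38 = 76 edges.
By Euler's formula F = 2 − V + E = 2 − 39 + 76 = 39.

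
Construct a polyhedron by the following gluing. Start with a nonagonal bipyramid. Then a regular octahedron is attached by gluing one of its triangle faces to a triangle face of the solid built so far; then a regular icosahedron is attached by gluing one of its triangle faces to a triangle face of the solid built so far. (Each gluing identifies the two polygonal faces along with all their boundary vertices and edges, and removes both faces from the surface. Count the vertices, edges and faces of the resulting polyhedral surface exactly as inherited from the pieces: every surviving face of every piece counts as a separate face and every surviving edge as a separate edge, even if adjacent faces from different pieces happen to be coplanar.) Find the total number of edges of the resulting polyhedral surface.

63

A nonagonal bipyramid: V=11, E=27, F=18.
Attach a regular octahedron (V=6, E=12, F=8) along a 3-gon: merge 3 vertices and 3 edges, delete both glued faces → V=14, E=36, F=24.
Attach a regular icosahedron (V=12, E=30, F=20) along a 3-gon: merge 3 vertices and 3 edges, delete both glued faces → V=23, E=63, F=42.
Check: V − E + F = 23 − 63 + 42 = 2.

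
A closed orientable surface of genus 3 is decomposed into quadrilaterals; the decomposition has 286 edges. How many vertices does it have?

χ = 2 − 2·3 = -4, and every face is a square so 4F = 2E.
F = 2E/4 = 143. Then V = -4 + E − F = -4 + 286 − 143 = 139.

139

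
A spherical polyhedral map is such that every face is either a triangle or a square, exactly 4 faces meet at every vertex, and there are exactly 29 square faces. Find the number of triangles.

8

Let x be the number of triangles; then F = 29 + x.
Edge–face incidences: 2E = 4·29 + 3·x = 116 + 3x.
Every vertex has degree 4, so 4V = 2E.
Euler: V − E + F = 2 ⇒ (2E)/4 − E + (29 + x) = 2.
Multiply by 8: 2·(2E) − 4·(2E) + 8·(29 + x) = 16, i.e. 232 + 8x − 2·(116 + 3x) = 16.
Collecting terms: 2x = 16, so x = 8.
Then 2E = 116 + 3·8 = 140, so E = 70, V = 2E/4 = 35, F = 29 + 8 = 37.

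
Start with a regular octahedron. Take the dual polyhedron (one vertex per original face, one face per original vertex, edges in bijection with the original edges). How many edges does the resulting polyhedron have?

12

The base solid has V = 6, E = 12, F = 8.
The dual swaps V and F and preserves E: V′ = F = 8, E′ = E = 12, F′ = V = 6.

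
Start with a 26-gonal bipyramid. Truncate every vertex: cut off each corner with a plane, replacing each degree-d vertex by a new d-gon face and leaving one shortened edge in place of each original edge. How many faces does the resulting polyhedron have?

80

The base solid has V = 28, E = 78, F = 52.
Truncation replaces each original edge-end by a new vertex, so V′ = 2E = 156.
Each original edge survives, and each old vertex of degree d contributes d new edges; summing degrees gives Σd = 2E, so E′ = E + 2E = 3E = 234.
Each original face survives and each original vertex becomes one new face: F′ = F + V = 80.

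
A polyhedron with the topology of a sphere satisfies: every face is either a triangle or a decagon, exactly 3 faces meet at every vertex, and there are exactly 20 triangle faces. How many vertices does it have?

60

Let x be the number of decagons; then F = 20 + x.
Edge–face incidences: 2E = 3·20 + 10·x = 60 + 10x.
Every vertex has degree 3, so 3V = 2E.
Euler: V − E + F = 2 ⇒ (2E)/3 − E + (20 + x) = 2.
Multiply by 6: 2·(2E) − 3·(2E) + 6·(20 + x) = 12, i.e. 120 + 6x − (60 + 10x) = 12.
Collecting terms: −4x + 60 = 12, so −4x = −48, so x = 12.
Then 2E = 60 + 10·12 = 180, so E = 90, V = 2E/3 = 60, F = 20 + 12 = 32.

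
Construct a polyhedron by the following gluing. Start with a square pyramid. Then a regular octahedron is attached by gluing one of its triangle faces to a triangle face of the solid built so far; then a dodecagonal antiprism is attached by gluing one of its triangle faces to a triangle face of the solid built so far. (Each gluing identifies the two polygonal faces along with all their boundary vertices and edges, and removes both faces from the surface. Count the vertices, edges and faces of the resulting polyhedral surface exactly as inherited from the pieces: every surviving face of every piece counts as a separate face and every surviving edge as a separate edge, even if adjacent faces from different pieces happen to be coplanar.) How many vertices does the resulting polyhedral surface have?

29

A square pyramid: V=5, E=8, F=5.
Attach a regular octahedron (V=6, E=12, F=8) along a 3-gon: merge 3 vertices and 3 edges, delete both glued faces → V=8, E=17, F=11.
Attach a dodecagonal antiprism (V=24, E=48, F=26) along a 3-gon: merge 3 vertices and 3 edges, delete both glued faces → V=29, E=62, F=35.
Check: V − E + F = 29 − 62 + 35 = 2.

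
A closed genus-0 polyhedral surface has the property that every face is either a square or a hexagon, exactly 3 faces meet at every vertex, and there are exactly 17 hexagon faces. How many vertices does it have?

Let x be the number of squares; then F = 17 + x.
Edge–face incidences: 2E = 6·17 + 4·x = 102 + 4x.
Every vertex has degree 3, so 3V = 2E.
Euler: V − E + F = 2 ⇒ (2E)/3 − E + (17 + x) = 2.
Multiply by 6: 2·(2E) − 3·(2E) + 6·(17 + x) = 12, i.e. 102 + 6x − (102 + 4x) = 12.
Collecting terms: 2x = 12, so x = 6.
Then 2E = 102 + 4·6 = 126, so E = 63, V = 2E/3 = 42, F = 17 + 6 = 23.

42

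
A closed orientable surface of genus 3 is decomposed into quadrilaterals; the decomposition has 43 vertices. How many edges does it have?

94

χ = 2 − 2·3 = -4, and every face is a square so 4F = 2E.
V − E + F = -4 with E = 4F/2 gives 43 − (4/2 − 1)·F = -4, so F = 47 and E = 94.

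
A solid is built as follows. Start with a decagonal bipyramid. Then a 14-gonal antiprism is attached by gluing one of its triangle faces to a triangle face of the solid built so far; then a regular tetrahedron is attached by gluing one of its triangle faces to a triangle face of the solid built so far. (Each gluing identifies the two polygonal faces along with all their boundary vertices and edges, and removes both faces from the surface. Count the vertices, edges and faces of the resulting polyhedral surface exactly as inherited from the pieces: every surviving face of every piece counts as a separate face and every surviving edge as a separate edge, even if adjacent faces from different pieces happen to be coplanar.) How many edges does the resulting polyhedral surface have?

86

A decagonal bipyramid: V=12, E=30, F=20.
Attach a 14-gonal antiprism (V=28, E=56, F=30) along a 3-gon: merge 3 vertices and 3 edges, delete both glued faces → V=37, E=83, F=48.
Attach a regular tetrahedron (V=4, E=6, F=4) along a 3-gon: merge 3 vertices and 3 edges, delete both glued faces → V=38, E=86, F=50.
Check: V − E + F = 38 − 86 + 50 = 2.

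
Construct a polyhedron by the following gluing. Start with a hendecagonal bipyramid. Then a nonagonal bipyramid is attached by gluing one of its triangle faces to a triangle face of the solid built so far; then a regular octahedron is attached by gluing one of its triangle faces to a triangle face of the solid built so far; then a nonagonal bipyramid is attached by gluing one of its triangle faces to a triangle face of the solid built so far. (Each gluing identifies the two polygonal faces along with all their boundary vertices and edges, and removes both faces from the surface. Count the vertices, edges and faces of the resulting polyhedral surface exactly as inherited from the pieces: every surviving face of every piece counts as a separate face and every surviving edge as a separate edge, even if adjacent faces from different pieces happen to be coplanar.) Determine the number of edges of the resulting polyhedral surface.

90

A hendecagonal bipyramid: V=13, E=33, F=22.
Attach a nonagonal bipyramid (V=11, E=27, F=18) along a 3-gon: merge 3 vertices and 3 edges, delete both glued faces → V=21, E=57, F=38.
Attach a regular octahedron (V=6, E=12, F=8) along a 3-gon: merge 3 vertices and 3 edges, delete both glued faces → V=24, E=66, F=44.
Attach a nonagonal bipyramid (V=11, E=27, F=18) along a 3-gon: merge 3 vertices and 3 edges, delete both glued faces → V=32, E=90, F=60.
Check: V − E + F = 32 − 90 + 60 = 2.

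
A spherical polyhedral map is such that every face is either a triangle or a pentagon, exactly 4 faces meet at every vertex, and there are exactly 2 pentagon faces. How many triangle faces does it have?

10

Let x be the number of triangles; then F = 2 + x.
Edge–face incidences: 2E = 5·2 + 3·x = 10 + 3x.
Every vertex has degree 4, so 4V = 2E.
Euler: V − E + F = 2 ⇒ (2E)/4 − E + (2 + x) = 2.
Multiply by 8: 2·(2E) − 4·(2E) + 8·(2 + x) = 16, i.e. 16 + 8x − 2·(10 + 3x) = 16.
Collecting terms: 2x − 4 = 16, so 2x = 20, so x = 10.
Then 2E = 10 + 3·10 = 40, so E = 20, V = 2E/4 = 10, F = 2 + 10 = 12.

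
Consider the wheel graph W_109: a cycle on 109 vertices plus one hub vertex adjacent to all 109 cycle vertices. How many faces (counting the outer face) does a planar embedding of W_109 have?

W_109 has V = 109 + 1 = 110 vertices and E = 2·109 = 218 edges.
By Euler's formula F = 2 − V + E = 2 − 110 + 218 = 110.

110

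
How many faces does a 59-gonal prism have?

61

A prism on an n-gon has two n-gon bases and n rectangular sides: V = 2·59 = 118, E = 3·59 = 177, F = 59 + 2 = 61.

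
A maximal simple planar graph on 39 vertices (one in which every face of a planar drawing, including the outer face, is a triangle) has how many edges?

In a plane triangulation 3F = 2E and V − E + F = 2, so E = 3V − 6 = 3·39 − 6 = 111.

111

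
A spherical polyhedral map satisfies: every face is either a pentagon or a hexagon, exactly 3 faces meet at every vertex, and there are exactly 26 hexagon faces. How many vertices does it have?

72

Let x be the number of pentagons; then F = 26 + x.
Edge–face incidences: 2E = 6·26 + 5·x = 156 + 5x.
Every vertex has degree 3, so 3V = 2E.
Euler: V − E + F = 2 ⇒ (2E)/3 − E + (26 + x) = 2.
Multiply by 6: 2·(2E) − 3·(2E) + 6·(26 + x) = 12, i.e. 156 + 6x − (156 + 5x) = 12.
Collecting terms: x = 12.
Then 2E = 156 + 5·12 = 216, so E = 108, V = 2E/3 = 72, F = 26 + 12 = 38.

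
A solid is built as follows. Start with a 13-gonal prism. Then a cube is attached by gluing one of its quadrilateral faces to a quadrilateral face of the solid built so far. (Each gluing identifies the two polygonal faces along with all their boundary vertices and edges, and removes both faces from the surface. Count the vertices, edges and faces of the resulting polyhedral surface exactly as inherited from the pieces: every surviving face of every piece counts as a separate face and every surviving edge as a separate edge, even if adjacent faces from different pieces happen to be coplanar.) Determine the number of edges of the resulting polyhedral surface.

47

A 13-gonal prism: V=26, E=39, F=15.
Attach a cube (V=8, E=12, F=6) along a 4-gon: merge 4 vertices and 4 edges, delete both glued faces → V=30, E=47, F=19.
Check: V − E + F = 30 − 47 + 19 = 2.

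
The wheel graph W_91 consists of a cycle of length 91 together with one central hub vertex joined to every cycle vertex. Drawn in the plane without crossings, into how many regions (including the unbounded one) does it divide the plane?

W_91 has V = 91 + 1 = 92 vertices and E = 2·91 = 182 edges.
By Euler's formula F = 2 − V + E = 2 − 92 + 182 = 92.

92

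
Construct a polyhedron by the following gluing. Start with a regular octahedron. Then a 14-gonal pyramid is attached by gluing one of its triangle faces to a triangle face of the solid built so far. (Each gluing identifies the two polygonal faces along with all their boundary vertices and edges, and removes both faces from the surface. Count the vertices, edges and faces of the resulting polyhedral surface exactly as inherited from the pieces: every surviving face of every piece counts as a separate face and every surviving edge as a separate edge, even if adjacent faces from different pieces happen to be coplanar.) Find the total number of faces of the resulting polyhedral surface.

A regular octahedron: V=6, E=12, F=8.
Attach a 14-gonal pyramid (V=15, E=28, F=15) along a 3-gon: merge 3 vertices and 3 edges, delete both glued faces → V=18, E=37, F=21.
Check: V − E + F = 18 − 37 + 21 = 2.

21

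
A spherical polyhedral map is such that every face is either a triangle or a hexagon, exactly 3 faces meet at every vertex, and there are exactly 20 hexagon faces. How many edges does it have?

66

Let x be the number of triangles; then F = 20 + x.
Edge–face incidences: 2E = 6·20 + 3·x = 120 + 3x.
Every vertex has degree 3, so 3V = 2E.
Euler: V − E + F = 2 ⇒ (2E)/3 − E + (20 + x) = 2.
Multiply by 6: 2·(2E) − 3·(2E) + 6·(20 + x) = 12, i.e. 120 + 6x − (120 + 3x) = 12.
Collecting terms: 3x = 12, so x = 4.
Then 2E = 120 + 3·4 = 132, so E = 66, V = 2E/3 = 44, F = 20 + 4 = 24.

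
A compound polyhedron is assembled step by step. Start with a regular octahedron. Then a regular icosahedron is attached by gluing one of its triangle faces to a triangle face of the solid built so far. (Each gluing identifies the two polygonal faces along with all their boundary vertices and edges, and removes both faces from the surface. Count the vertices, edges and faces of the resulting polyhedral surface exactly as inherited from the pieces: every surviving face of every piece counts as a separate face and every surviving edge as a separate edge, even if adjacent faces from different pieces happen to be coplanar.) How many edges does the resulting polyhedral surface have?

39

A regular octahedron: V=6, E=12, F=8.
Attach a regular icosahedron (V=12, E=30, F=20) along a 3-gon: merge 3 vertices and 3 edges, delete both glued faces → V=15, E=39, F=26.
Check: V − E + F = 15 − 39 + 26 = 2.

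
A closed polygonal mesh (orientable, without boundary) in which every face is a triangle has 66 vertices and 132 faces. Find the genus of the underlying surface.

1

Every face is a triangle, so 2E = 3·132 = 396, giving E = 198.
χ = V − E + F = 66 − 198 + 132 = 0.
For a closed orientable surface χ = 2 − 2g, so g = (2 − (0))/2 = 1.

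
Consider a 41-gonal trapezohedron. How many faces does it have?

82

The n-trapezohedron (dual of the n-antiprism) has V = 2·41 + 2 = 84, E = 4·41 = 164, F = 2·41 = 82.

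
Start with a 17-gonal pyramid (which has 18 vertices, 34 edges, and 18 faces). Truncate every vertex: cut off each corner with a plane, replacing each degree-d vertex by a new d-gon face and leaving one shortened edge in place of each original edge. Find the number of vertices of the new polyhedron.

68

Truncation replaces each original edge-end by a new vertex, so V′ = 2E = 68.
Each original edge survives, and each old vertex of degree d contributes d new edges; summing degrees gives Σd = 2E, so E′ = E + 2E = 3E = 102.
Each original face survives and each original vertex becomes one new face: F′ = F + V = 36.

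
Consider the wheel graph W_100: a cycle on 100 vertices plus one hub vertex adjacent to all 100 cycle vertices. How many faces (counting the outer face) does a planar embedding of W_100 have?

101

W_100 has V = 100 + 1 = 101 vertices and E = 2·100 = 200 edges.
By Euler's formula F = 2 − V + E = 2 − 101 + 200 = 101.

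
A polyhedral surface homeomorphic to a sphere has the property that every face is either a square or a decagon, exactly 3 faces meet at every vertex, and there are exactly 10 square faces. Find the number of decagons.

2

Let x be the number of decagons; then F = 10 + x.
Edge–face incidences: 2E = 4·10 + 10·x = 40 + 10x.
Every vertex has degree 3, so 3V = 2E.
Euler: V − E + F = 2 ⇒ (2E)/3 − E + (10 + x) = 2.
Multiply by 6: 2·(2E) − 3·(2E) + 6·(10 + x) = 12, i.e. 60 + 6x − (40 + 10x) = 12.
Collecting terms: −4x + 20 = 12, so −4x = −8, so x = 2.
Then 2E = 40 + 10·2 = 60, so E = 30, V = 2E/3 = 20, F = 10 + 2 = 12.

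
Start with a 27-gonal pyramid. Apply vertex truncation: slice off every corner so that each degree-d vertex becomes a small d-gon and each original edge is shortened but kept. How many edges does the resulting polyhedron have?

The base solid has V = 28, E = 54, F = 28.
Truncation replaces each original edge-end by a new vertex, so V′ = 2E = 108.
Each original edge survives, and each old vertex of degree d contributes d new edges; summing degrees gives Σd = 2E, so E′ = E + 2E = 3E = 162.
Each original face survives and each original vertex becomes one new face: F′ = F + V = 56.

162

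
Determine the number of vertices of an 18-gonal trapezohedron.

The n-trapezohedron (dual of the n-antiprism) has V = 2·18 + 2 = 38, E = 4·18 = 72, F = 2·18 = 36.

38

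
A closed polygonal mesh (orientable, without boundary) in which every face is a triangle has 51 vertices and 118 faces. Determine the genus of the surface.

Every face is a triangle, so 2E = 3·118 = 354, giving E = 177.
χ = V − E + F = 51 − 177 + 118 = -8.
For a closed orientable surface χ = 2 − 2g, so g = (2 − (-8))/2 = 5.

5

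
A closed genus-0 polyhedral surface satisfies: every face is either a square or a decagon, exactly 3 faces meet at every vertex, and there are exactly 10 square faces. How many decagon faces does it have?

Let x be the number of decagons; then F = 10 + x.
Edge–face incidences: 2E = 4·10 + 10·x = 40 + 10x.
Every vertex has degree 3, so 3V = 2E.
Euler: V − E + F = 2 ⇒ (2E)/3 − E + (10 + x) = 2.
Multiply by 6: 2·(2E) − 3·(2E) + 6·(10 + x) = 12, i.e. 60 + 6x − (40 + 10x) = 12.
Collecting terms: −4x + 20 = 12, so −4x = −8, so x = 2.
Then 2E = 40 + 10·2 = 60, so E = 30, V = 2E/3 = 20, F = 10 + 2 = 12.

2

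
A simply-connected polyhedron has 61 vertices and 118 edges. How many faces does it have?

Here V − E + F = 2.
F = 2 − V + E = 2 − 61 + 118 = 59.

59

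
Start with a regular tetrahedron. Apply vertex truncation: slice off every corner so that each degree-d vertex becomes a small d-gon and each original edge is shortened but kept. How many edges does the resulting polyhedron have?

The base solid has V = 4, E = 6, F = 4.
Truncation replaces each original edge-end by a new vertex, so V′ = 2E = 12.
Each original edge survives, and each old vertex of degree d contributes d new edges; summing degrees gives Σd = 2E, so E′ = E + 2E = 3E = 18.
Each original face survives and each original vertex becomes one new face: F′ = F + V = 8.

18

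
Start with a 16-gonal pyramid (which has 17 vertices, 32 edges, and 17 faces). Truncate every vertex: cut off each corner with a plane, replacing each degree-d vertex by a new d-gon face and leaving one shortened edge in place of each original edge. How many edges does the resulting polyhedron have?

Truncation replaces each original edge-end by a new vertex, so V′ = 2E = 64.
Each original edge survives, and each old vertex of degree d contributes d new edges; summing degrees gives Σd = 2E, so E′ = E + 2E = 3E = 96.
Each original face survives and each original vertex becomes one new face: F′ = F + V = 34.

96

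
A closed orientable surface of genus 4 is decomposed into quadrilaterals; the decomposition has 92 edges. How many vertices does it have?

χ = 2 − 2·4 = -6, and every face is a square so 4F = 2E.
F = 2E/4 = 46. Then V = -6 + E − F = -6 + 92 − 46 = 40.

40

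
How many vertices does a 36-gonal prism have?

72

A prism on an n-gon has two n-gon bases and n rectangular sides: V = 2·36 = 72, E = 3·36 = 108, F = 36 + 2 = 38.
Check: V − E + F = 72 − 108 + 38 = 2.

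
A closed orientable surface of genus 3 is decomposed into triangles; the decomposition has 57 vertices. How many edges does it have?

183

χ = 2 − 2·3 = -4, and every face is a triangle so 3F = 2E.
V − E + F = -4 with E = 3F/2 gives 57 − (3/2 − 1)·F = -4, so F = 122 and E = 183.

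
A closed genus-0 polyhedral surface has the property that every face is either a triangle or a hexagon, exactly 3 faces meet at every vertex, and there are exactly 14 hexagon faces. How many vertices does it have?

32

Let x be the number of triangles; then F = 14 + x.
Edge–face incidences: 2E = 6·14 + 3·x = 84 + 3x.
Every vertex has degree 3, so 3V = 2E.
Euler: V − E + F = 2 ⇒ (2E)/3 − E + (14 + x) = 2.
Multiply by 6: 2·(2E) − 3·(2E) + 6·(14 + x) = 12, i.e. 84 + 6x − (84 + 3x) = 12.
Collecting terms: 3x = 12, so x = 4.
Then 2E = 84 + 3·4 = 96, so E = 48, V = 2E/3 = 32, F = 14 + 4 = 18.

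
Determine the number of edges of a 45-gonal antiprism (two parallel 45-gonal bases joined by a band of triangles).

180

An antiprism on an n-gon has two n-gon caps and 2n triangles: V = 2·45 = 90, E = 4·45 = 180, F = 2·45 + 2 = 92.
Check: V − E + F = 90 − 180 + 92 = 2.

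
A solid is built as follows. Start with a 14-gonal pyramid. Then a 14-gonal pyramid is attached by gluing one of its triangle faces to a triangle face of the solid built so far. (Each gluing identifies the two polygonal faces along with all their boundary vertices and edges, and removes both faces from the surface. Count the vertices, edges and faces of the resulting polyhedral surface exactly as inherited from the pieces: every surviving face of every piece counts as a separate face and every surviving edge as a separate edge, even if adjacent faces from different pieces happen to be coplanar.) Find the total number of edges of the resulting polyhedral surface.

53

A 14-gonal pyramid: V=15, E=28, F=15.
Attach a 14-gonal pyramid (V=15, E=28, F=15) along a 3-gon: merge 3 vertices and 3 edges, delete both glued faces → V=27, E=53, F=28.
Check: V − E + F = 27 − 53 + 28 = 2.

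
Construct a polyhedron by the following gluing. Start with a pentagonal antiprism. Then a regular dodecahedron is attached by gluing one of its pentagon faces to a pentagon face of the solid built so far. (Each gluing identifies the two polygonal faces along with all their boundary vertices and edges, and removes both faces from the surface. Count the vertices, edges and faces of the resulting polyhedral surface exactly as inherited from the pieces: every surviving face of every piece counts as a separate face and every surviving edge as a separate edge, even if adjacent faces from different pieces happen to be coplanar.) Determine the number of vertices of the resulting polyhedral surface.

A pentagonal antiprism: V=10, E=20, F=12.
Attach a regular dodecahedron (V=20, E=30, F=12) along a 5-gon: merge 5 vertices and 5 edges, delete both glued faces → V=25, E=45, F=22.
Check: V − E + F = 25 − 45 + 22 = 2.

25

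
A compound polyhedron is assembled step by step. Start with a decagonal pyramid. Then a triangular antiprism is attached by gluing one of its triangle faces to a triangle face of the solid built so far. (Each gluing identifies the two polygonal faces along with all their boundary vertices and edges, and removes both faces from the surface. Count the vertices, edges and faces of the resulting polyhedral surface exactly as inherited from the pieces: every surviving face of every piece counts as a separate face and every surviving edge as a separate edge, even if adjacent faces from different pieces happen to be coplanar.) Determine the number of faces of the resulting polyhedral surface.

A decagonal pyramid: V=11, E=20, F=11.
Attach a triangular antiprism (V=6, E=12, F=8) along a 3-gon: merge 3 vertices and 3 edges, delete both glued faces → V=14, E=29, F=17.
Check: V − E + F = 14 − 29 + 17 = 2.

17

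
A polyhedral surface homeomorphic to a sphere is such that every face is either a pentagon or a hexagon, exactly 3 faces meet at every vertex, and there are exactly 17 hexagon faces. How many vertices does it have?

Let x be the number of pentagons; then F = 17 + x.
Edge–face incidences: 2E = 6·17 + 5·x = 102 + 5x.
Every vertex has degree 3, so 3V = 2E.
Euler: V − E + F = 2 ⇒ (2E)/3 − E + (17 + x) = 2.
Multiply by 6: 2·(2E) − 3·(2E) + 6·(17 + x) = 12, i.e. 102 + 6x − (102 + 5x) = 12.
Collecting terms: x = 12.
Then 2E = 102 + 5·12 = 162, so E = 81, V = 2E/3 = 54, F = 17 + 12 = 29.

54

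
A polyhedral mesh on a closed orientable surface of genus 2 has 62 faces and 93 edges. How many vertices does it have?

29

For a closed orientable surface of genus 2, χ = 2 − 2·2 = -2.
V = -2 + E − F = -2 + 93 − 62 = 29.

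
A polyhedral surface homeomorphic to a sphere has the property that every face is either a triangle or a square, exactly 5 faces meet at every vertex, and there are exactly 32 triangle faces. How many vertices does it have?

24

Let x be the number of squares; then F = 32 + x.
Edge–face incidences: 2E = 3·32 + 4·x = 96 + 4x.
Every vertex has degree 5, so 5V = 2E.
Euler: V − E + F = 2 ⇒ (2E)/5 − E + (32 + x) = 2.
Multiply by 10: 2·(2E) − 5·(2E) + 10·(32 + x) = 20, i.e. 320 + 10x − 3·(96 + 4x) = 20.
Collecting terms: −2x + 32 = 20, so −2x = −12, so x = 6.
Then 2E = 96 + 4·6 = 120, so E = 60, V = 2E/5 = 24, F = 32 + 6 = 38.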